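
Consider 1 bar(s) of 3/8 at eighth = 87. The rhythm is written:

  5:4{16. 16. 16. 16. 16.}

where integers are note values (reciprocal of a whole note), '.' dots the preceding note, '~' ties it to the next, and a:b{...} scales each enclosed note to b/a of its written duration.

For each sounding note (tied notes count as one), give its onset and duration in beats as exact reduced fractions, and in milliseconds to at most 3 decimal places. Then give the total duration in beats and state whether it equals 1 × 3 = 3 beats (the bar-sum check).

1) 0.0ms=0b +413.793ms=3/5b
2) 413.793ms=3/5b +413.793ms=3/5b
3) 827.586ms=6/5b +413.793ms=3/5b
4) 1241.379ms=9/5b +413.793ms=3/5b
5) 1655.172ms=12/5b +413.793ms=3/5b
Σ=3b of 3 (87bpm 3/8) — PASS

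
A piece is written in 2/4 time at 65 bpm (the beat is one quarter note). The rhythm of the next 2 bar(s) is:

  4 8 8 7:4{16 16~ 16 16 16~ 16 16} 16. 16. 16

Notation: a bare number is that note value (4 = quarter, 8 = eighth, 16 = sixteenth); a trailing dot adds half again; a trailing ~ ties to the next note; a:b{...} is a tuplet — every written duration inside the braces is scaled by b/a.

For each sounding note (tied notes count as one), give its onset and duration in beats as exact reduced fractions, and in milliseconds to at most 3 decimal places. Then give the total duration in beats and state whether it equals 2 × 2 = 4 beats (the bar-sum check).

1) 0.0ms=0b +923.077ms=1b
2) 923.077ms=1b +461.538ms=1/2b
3) 1384.615ms=3/2b +461.538ms=1/2b
4) 1846.154ms=2b +131.868ms=1/7b
5) 1978.022ms=15/7b +263.736ms=2/7b
6) 2241.758ms=17/7b +131.868ms=1/7b
7) 2373.626ms=18/7b +263.736ms=2/7b
8) 2637.363ms=20/7b +131.868ms=1/7b
9) 2769.231ms=3b +346.154ms=3/8b
10) 3115.385ms=27/8b +346.154ms=3/8b
11) 3461.538ms=15/4b +230.769ms=1/4b
Σ=4b of 4 (65bpm 2/4) — PASS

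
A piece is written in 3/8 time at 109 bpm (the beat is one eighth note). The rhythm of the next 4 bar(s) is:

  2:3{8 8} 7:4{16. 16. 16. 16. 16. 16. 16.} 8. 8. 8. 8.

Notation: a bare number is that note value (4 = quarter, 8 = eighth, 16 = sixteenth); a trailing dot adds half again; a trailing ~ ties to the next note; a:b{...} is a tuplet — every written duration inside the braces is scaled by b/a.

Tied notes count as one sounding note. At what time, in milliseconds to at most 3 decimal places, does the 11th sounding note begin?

1. 0.0ms @ 0 + 825.688ms (3/2)
2. 825.688ms @ 3/2 + 825.688ms (3/2)
3. 1651.376ms @ 3 + 235.911ms (3/7)
4. 1887.287ms @ 24/7 + 235.911ms (3/7)
5. 2123.198ms @ 27/7 + 235.911ms (3/7)
6. 2359.109ms @ 30/7 + 235.911ms (3/7)
7. 2595.02ms @ 33/7 + 235.911ms (3/7)
8. 2830.931ms @ 36/7 + 235.911ms (3/7)
9. 3066.841ms @ 39/7 + 235.911ms (3/7)
10. 3302.752ms @ 6 + 825.688ms (3/2)
11. 4128.44ms @ 15/2 + 825.688ms (3/2)
12. 4954.128ms @ 9 + 825.688ms (3/2)
13. 5779.817ms @ 21/2 + 825.688ms (3/2)

note 11 onset = 15/2b = 4128.44ms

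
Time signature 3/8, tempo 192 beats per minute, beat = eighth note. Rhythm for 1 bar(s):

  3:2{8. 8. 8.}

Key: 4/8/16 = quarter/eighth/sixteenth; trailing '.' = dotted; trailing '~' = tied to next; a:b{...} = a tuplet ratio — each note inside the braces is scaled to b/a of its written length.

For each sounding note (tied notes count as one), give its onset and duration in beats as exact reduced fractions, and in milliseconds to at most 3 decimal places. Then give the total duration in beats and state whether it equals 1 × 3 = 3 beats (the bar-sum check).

1) 0.0ms=0b +312.5ms=1b
2) 312.5ms=1b +312.5ms=1b
3) 625.0ms=2b +312.5ms=1b
Σ=3b of 3 (192bpm 3/8) — PASS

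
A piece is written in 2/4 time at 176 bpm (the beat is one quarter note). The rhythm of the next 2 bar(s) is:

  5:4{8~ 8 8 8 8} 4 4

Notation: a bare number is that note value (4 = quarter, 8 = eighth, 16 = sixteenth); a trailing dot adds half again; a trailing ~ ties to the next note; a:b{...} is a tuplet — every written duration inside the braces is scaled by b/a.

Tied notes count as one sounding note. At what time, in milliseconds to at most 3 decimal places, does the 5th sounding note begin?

note 5 onset = 2b = 681.818ms

1. 0.0ms @ 0 + 272.727ms (4/5)
2. 272.727ms @ 4/5 + 136.364ms (2/5)
3. 409.091ms @ 6/5 + 136.364ms (2/5)
4. 545.455ms @ 8/5 + 136.364ms (2/5)
5. 681.818ms @ 2 + 340.909ms (1)
6. 1022.727ms @ 3 + 340.909ms (1)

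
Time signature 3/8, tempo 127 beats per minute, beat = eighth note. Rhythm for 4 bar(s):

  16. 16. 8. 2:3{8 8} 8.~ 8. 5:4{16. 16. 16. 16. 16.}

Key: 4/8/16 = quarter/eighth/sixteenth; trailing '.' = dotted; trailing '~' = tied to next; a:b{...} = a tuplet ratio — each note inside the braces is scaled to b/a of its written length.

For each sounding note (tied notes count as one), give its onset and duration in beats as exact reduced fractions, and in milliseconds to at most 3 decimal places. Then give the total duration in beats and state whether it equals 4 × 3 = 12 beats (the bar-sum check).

1) 0.0ms=0b +354.331ms=3/4b
2) 354.331ms=3/4b +354.331ms=3/4b
3) 708.661ms=3/2b +708.661ms=3/2b
4) 1417.323ms=3b +708.661ms=3/2b
5) 2125.984ms=9/2b +708.661ms=3/2b
6) 2834.646ms=6b +1417.323ms=3b
7) 4251.969ms=9b +283.465ms=3/5b
8) 4535.433ms=48/5b +283.465ms=3/5b
9) 4818.898ms=51/5b +283.465ms=3/5b
10) 5102.362ms=54/5b +283.465ms=3/5b
11) 5385.827ms=57/5b +283.465ms=3/5b
Σ=12b of 12 (127bpm 3/8) — PASS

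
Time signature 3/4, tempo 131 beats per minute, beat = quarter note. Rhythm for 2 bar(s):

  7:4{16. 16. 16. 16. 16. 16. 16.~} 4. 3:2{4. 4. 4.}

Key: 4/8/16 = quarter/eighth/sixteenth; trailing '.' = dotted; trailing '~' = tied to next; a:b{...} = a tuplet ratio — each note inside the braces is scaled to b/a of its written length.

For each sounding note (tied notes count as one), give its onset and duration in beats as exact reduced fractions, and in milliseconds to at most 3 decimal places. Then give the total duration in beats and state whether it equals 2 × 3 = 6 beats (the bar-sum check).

1) 0.0ms=0b +98.146ms=3/14b
2) 98.146ms=3/14b +98.146ms=3/14b
3) 196.292ms=3/7b +98.146ms=3/14b
4) 294.438ms=9/14b +98.146ms=3/14b
5) 392.585ms=6/7b +98.146ms=3/14b
6) 490.731ms=15/14b +98.146ms=3/14b
7) 588.877ms=9/7b +785.169ms=12/7b
8) 1374.046ms=3b +458.015ms=1b
9) 1832.061ms=4b +458.015ms=1b
10) 2290.076ms=5b +458.015ms=1b
Σ=6b of 6 (131bpm 3/4) — PASS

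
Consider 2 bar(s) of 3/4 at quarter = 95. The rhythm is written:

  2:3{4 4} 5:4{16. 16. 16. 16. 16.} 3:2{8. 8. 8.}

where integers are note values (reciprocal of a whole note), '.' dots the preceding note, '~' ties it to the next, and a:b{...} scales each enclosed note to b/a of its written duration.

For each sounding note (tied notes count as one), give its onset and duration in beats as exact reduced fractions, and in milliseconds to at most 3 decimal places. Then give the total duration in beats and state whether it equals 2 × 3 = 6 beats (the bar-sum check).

1) 0.0ms=0b +947.368ms=3/2b
2) 947.368ms=3/2b +947.368ms=3/2b
3) 1894.737ms=3b +189.474ms=3/10b
4) 2084.211ms=33/10b +189.474ms=3/10b
5) 2273.684ms=18/5b +189.474ms=3/10b
6) 2463.158ms=39/10b +189.474ms=3/10b
7) 2652.632ms=21/5b +189.474ms=3/10b
8) 2842.105ms=9/2b +315.789ms=1/2b
9) 3157.895ms=5b +315.789ms=1/2b
10) 3473.684ms=11/2b +315.789ms=1/2b
Σ=6b of 6 (95bpm 3/4) — PASS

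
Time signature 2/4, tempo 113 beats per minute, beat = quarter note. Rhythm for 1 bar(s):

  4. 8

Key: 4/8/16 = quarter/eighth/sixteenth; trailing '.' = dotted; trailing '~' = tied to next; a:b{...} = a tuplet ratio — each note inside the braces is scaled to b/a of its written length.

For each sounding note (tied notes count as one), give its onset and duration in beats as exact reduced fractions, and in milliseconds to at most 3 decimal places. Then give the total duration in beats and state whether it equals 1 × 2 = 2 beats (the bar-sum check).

1) 0.0ms=0b +796.46ms=3/2b
2) 796.46ms=3/2b +265.487ms=1/2b
Σ=2b of 2 (113bpm 2/4) — PASS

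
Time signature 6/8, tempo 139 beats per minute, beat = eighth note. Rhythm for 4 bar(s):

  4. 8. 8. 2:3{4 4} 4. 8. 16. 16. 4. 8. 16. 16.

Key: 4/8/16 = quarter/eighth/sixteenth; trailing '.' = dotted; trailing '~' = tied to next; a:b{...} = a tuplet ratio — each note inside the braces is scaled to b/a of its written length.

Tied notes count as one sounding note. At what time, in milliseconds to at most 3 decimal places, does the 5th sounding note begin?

1. 0.0ms @ 0 + 1294.964ms (3)
2. 1294.964ms @ 3 + 647.482ms (3/2)
3. 1942.446ms @ 9/2 + 647.482ms (3/2)
4. 2589.928ms @ 6 + 1294.964ms (3)
5. 3884.892ms @ 9 + 1294.964ms (3)
6. 5179.856ms @ 12 + 1294.964ms (3)
7. 6474.82ms @ 15 + 647.482ms (3/2)
8. 7122.302ms @ 33/2 + 323.741ms (3/4)
9. 7446.043ms @ 69/4 + 323.741ms (3/4)
10. 7769.784ms @ 18 + 1294.964ms (3)
11. 9064.748ms @ 21 + 647.482ms (3/2)
12. 9712.23ms @ 45/2 + 323.741ms (3/4)
13. 10035.971ms @ 93/4 + 323.741ms (3/4)

note 5 onset = 9b = 3884.892ms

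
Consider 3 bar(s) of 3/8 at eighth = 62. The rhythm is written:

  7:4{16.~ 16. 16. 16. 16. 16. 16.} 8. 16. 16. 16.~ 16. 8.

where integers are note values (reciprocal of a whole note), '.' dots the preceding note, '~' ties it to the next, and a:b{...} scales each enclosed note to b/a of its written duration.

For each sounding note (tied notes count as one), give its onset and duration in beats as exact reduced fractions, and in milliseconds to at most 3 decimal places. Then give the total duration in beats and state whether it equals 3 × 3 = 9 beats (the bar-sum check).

1) 0.0ms=0b +829.493ms=6/7b
2) 829.493ms=6/7b +414.747ms=3/7b
3) 1244.24ms=9/7b +414.747ms=3/7b
4) 1658.986ms=12/7b +414.747ms=3/7b
5) 2073.733ms=15/7b +414.747ms=3/7b
6) 2488.479ms=18/7b +414.747ms=3/7b
7) 2903.226ms=3b +1451.613ms=3/2b
8) 4354.839ms=9/2b +725.806ms=3/4b
9) 5080.645ms=21/4b +725.806ms=3/4b
10) 5806.452ms=6b +1451.613ms=3/2b
11) 7258.065ms=15/2b +1451.613ms=3/2b
Σ=9b of 9 (62bpm 3/8) — PASS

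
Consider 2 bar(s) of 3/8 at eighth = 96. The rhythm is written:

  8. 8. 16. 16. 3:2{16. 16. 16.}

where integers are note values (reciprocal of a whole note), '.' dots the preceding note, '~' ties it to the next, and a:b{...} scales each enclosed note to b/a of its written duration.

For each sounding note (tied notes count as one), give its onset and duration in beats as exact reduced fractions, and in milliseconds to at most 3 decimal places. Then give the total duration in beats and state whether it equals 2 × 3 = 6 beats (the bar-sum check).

1) 0.0ms=0b +937.5ms=3/2b
2) 937.5ms=3/2b +937.5ms=3/2b
3) 1875.0ms=3b +468.75ms=3/4b
4) 2343.75ms=15/4b +468.75ms=3/4b
5) 2812.5ms=9/2b +312.5ms=1/2b
6) 3125.0ms=5b +312.5ms=1/2b
7) 3437.5ms=11/2b +312.5ms=1/2b
Σ=6b of 6 (96bpm 3/8) — PASS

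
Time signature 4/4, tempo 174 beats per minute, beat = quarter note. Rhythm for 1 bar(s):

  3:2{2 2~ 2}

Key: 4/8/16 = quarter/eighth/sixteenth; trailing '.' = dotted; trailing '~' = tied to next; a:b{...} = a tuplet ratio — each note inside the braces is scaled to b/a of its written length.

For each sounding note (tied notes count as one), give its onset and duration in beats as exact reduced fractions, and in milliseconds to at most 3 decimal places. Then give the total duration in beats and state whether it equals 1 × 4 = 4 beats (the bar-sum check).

1) 0.0ms=0b +459.77ms=4/3b
2) 459.77ms=4/3b +919.54ms=8/3b
Σ=4b of 4 (174bpm 4/4) — PASS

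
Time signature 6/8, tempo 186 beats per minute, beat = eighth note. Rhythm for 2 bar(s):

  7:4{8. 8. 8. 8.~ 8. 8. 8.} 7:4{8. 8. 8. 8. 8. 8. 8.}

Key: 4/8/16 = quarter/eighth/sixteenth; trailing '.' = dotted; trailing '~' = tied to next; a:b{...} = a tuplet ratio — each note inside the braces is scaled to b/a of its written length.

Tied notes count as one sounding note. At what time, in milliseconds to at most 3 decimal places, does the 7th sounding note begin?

1. 0.0ms @ 0 + 276.498ms (6/7)
2. 276.498ms @ 6/7 + 276.498ms (6/7)
3. 552.995ms @ 12/7 + 276.498ms (6/7)
4. 829.493ms @ 18/7 + 552.995ms (12/7)
5. 1382.488ms @ 30/7 + 276.498ms (6/7)
6. 1658.986ms @ 36/7 + 276.498ms (6/7)
7. 1935.484ms @ 6 + 276.498ms (6/7)
8. 2211.982ms @ 48/7 + 276.498ms (6/7)
9. 2488.479ms @ 54/7 + 276.498ms (6/7)
10. 2764.977ms @ 60/7 + 276.498ms (6/7)
11. 3041.475ms @ 66/7 + 276.498ms (6/7)
12. 3317.972ms @ 72/7 + 276.498ms (6/7)
13. 3594.47ms @ 78/7 + 276.498ms (6/7)

note 7 onset = 6b = 1935.484ms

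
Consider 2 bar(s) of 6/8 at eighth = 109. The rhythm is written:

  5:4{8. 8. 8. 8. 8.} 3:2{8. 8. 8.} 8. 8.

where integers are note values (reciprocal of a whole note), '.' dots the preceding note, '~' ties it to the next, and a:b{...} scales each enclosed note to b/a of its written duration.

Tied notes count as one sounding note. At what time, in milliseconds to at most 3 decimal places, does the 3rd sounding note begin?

note 3 onset = 12/5b = 1321.101ms

1. 0.0ms @ 0 + 660.55ms (6/5)
2. 660.55ms @ 6/5 + 660.55ms (6/5)
3. 1321.101ms @ 12/5 + 660.55ms (6/5)
4. 1981.651ms @ 18/5 + 660.55ms (6/5)
5. 2642.202ms @ 24/5 + 660.55ms (6/5)
6. 3302.752ms @ 6 + 550.459ms (1)
7. 3853.211ms @ 7 + 550.459ms (1)
8. 4403.67ms @ 8 + 550.459ms (1)
9. 4954.128ms @ 9 + 825.688ms (3/2)
10. 5779.817ms @ 21/2 + 825.688ms (3/2)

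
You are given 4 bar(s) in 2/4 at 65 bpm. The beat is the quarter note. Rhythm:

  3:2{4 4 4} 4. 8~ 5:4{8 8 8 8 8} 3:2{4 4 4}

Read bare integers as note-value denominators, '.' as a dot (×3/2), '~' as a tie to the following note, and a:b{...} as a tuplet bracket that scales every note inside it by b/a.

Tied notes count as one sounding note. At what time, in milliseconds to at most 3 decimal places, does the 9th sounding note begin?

note 9 onset = 28/5b = 5169.231ms

1. 0.0ms @ 0 + 615.385ms (2/3)
2. 615.385ms @ 2/3 + 615.385ms (2/3)
3. 1230.769ms @ 4/3 + 615.385ms (2/3)
4. 1846.154ms @ 2 + 1384.615ms (3/2)
5. 3230.769ms @ 7/2 + 830.769ms (9/10)
6. 4061.538ms @ 22/5 + 369.231ms (2/5)
7. 4430.769ms @ 24/5 + 369.231ms (2/5)
8. 4800.0ms @ 26/5 + 369.231ms (2/5)
9. 5169.231ms @ 28/5 + 369.231ms (2/5)
10. 5538.462ms @ 6 + 615.385ms (2/3)
11. 6153.846ms @ 20/3 + 615.385ms (2/3)
12. 6769.231ms @ 22/3 + 615.385ms (2/3)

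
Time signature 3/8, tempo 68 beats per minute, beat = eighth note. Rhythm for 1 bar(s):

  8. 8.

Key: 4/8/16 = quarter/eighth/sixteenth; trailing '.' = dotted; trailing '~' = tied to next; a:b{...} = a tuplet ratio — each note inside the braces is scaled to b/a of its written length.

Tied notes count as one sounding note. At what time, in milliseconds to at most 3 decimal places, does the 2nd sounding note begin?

note 2 onset = 3/2b = 1323.529ms

1. 0.0ms @ 0 + 1323.529ms (3/2)
2. 1323.529ms @ 3/2 + 1323.529ms (3/2)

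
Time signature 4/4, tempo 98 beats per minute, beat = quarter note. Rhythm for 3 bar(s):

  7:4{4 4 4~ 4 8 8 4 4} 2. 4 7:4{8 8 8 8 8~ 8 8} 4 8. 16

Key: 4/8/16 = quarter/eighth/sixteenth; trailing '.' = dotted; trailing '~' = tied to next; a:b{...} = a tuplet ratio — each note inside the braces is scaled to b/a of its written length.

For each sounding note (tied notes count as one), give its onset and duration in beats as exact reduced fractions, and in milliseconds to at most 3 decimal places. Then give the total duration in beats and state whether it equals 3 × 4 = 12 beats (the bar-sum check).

1) 0.0ms=0b +349.854ms=4/7b
2) 349.854ms=4/7b +349.854ms=4/7b
3) 699.708ms=8/7b +699.708ms=8/7b
4) 1399.417ms=16/7b +174.927ms=2/7b
5) 1574.344ms=18/7b +174.927ms=2/7b
6) 1749.271ms=20/7b +349.854ms=4/7b
7) 2099.125ms=24/7b +349.854ms=4/7b
8) 2448.98ms=4b +1836.735ms=3b
9) 4285.714ms=7b +612.245ms=1b
10) 4897.959ms=8b +174.927ms=2/7b
11) 5072.886ms=58/7b +174.927ms=2/7b
12) 5247.813ms=60/7b +174.927ms=2/7b
13) 5422.741ms=62/7b +174.927ms=2/7b
14) 5597.668ms=64/7b +349.854ms=4/7b
15) 5947.522ms=68/7b +174.927ms=2/7b
16) 6122.449ms=10b +612.245ms=1b
17) 6734.694ms=11b +459.184ms=3/4b
18) 7193.878ms=47/4b +153.061ms=1/4b
Σ=12b of 12 (98bpm 4/4) — PASS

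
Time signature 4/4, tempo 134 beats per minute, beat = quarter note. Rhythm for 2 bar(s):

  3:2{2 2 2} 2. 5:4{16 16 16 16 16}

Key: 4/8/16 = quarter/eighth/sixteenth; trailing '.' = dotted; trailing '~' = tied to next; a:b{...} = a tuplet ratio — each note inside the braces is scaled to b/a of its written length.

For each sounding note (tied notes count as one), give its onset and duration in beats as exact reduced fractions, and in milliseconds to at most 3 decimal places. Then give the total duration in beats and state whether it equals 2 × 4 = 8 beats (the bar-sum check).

1) 0.0ms=0b +597.015ms=4/3b
2) 597.015ms=4/3b +597.015ms=4/3b
3) 1194.03ms=8/3b +597.015ms=4/3b
4) 1791.045ms=4b +1343.284ms=3b
5) 3134.328ms=7b +89.552ms=1/5b
6) 3223.881ms=36/5b +89.552ms=1/5b
7) 3313.433ms=37/5b +89.552ms=1/5b
8) 3402.985ms=38/5b +89.552ms=1/5b
9) 3492.537ms=39/5b +89.552ms=1/5b
Σ=8b of 8 (134bpm 4/4) — PASS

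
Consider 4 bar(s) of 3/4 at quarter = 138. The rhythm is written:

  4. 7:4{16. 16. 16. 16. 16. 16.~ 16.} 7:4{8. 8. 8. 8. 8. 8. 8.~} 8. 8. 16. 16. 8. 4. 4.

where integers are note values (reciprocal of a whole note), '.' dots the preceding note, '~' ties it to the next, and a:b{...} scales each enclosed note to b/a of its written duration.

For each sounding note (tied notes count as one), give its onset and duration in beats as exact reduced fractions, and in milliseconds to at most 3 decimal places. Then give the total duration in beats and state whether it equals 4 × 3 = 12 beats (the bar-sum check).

1) 0.0ms=0b +652.174ms=3/2b
2) 652.174ms=3/2b +93.168ms=3/14b
3) 745.342ms=12/7b +93.168ms=3/14b
4) 838.509ms=27/14b +93.168ms=3/14b
5) 931.677ms=15/7b +93.168ms=3/14b
6) 1024.845ms=33/14b +93.168ms=3/14b
7) 1118.012ms=18/7b +186.335ms=3/7b
8) 1304.348ms=3b +186.335ms=3/7b
9) 1490.683ms=24/7b +186.335ms=3/7b
10) 1677.019ms=27/7b +186.335ms=3/7b
11) 1863.354ms=30/7b +186.335ms=3/7b
12) 2049.689ms=33/7b +186.335ms=3/7b
13) 2236.025ms=36/7b +186.335ms=3/7b
14) 2422.36ms=39/7b +512.422ms=33/28b
15) 2934.783ms=27/4b +326.087ms=3/4b
16) 3260.87ms=15/2b +163.043ms=3/8b
17) 3423.913ms=63/8b +163.043ms=3/8b
18) 3586.957ms=33/4b +326.087ms=3/4b
19) 3913.043ms=9b +652.174ms=3/2b
20) 4565.217ms=21/2b +652.174ms=3/2b
Σ=12b of 12 (138bpm 3/4) — PASS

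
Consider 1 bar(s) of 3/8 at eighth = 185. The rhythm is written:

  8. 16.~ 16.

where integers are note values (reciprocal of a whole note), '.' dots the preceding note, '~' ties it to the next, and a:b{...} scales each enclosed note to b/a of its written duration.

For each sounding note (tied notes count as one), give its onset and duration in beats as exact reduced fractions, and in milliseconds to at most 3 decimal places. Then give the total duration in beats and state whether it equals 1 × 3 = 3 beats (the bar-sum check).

1) 0.0ms=0b +486.486ms=3/2b
2) 486.486ms=3/2b +486.486ms=3/2b
Σ=3b of 3 (185bpm 3/8) — PASS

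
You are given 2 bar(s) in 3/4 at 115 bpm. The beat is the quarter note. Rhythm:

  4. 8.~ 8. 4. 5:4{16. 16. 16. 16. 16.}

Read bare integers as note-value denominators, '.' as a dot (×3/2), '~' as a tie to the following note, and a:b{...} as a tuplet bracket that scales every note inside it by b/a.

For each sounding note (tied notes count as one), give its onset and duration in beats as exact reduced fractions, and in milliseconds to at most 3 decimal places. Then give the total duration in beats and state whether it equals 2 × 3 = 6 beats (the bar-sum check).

1) 0.0ms=0b +782.609ms=3/2b
2) 782.609ms=3/2b +782.609ms=3/2b
3) 1565.217ms=3b +782.609ms=3/2b
4) 2347.826ms=9/2b +156.522ms=3/10b
5) 2504.348ms=24/5b +156.522ms=3/10b
6) 2660.87ms=51/10b +156.522ms=3/10b
7) 2817.391ms=27/5b +156.522ms=3/10b
8) 2973.913ms=57/10b +156.522ms=3/10b
Σ=6b of 6 (115bpm 3/4) — PASS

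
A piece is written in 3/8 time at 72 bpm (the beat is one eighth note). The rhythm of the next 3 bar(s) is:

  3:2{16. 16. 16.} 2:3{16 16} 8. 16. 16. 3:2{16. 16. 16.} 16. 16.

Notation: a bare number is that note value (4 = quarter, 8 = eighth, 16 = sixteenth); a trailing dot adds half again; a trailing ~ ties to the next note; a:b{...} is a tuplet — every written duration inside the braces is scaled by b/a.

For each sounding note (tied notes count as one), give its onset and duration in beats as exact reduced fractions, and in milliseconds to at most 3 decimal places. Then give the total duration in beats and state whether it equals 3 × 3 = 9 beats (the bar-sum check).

1) 0.0ms=0b +416.667ms=1/2b
2) 416.667ms=1/2b +416.667ms=1/2b
3) 833.333ms=1b +416.667ms=1/2b
4) 1250.0ms=3/2b +625.0ms=3/4b
5) 1875.0ms=9/4b +625.0ms=3/4b
6) 2500.0ms=3b +1250.0ms=3/2b
7) 3750.0ms=9/2b +625.0ms=3/4b
8) 4375.0ms=21/4b +625.0ms=3/4b
9) 5000.0ms=6b +416.667ms=1/2b
10) 5416.667ms=13/2b +416.667ms=1/2b
11) 5833.333ms=7b +416.667ms=1/2b
12) 6250.0ms=15/2b +625.0ms=3/4b
13) 6875.0ms=33/4b +625.0ms=3/4b
Σ=9b of 9 (72bpm 3/8) — PASS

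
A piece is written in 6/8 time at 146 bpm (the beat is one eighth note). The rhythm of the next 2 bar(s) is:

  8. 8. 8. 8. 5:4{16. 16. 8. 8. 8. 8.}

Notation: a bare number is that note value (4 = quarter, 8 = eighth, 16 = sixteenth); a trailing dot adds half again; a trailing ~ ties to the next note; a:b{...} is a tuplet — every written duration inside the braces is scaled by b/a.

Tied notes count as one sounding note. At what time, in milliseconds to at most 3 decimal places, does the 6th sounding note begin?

note 6 onset = 33/5b = 2712.329ms

1. 0.0ms @ 0 + 616.438ms (3/2)
2. 616.438ms @ 3/2 + 616.438ms (3/2)
3. 1232.877ms @ 3 + 616.438ms (3/2)
4. 1849.315ms @ 9/2 + 616.438ms (3/2)
5. 2465.753ms @ 6 + 246.575ms (3/5)
6. 2712.329ms @ 33/5 + 246.575ms (3/5)
7. 2958.904ms @ 36/5 + 493.151ms (6/5)
8. 3452.055ms @ 42/5 + 493.151ms (6/5)
9. 3945.205ms @ 48/5 + 493.151ms (6/5)
10. 4438.356ms @ 54/5 + 493.151ms (6/5)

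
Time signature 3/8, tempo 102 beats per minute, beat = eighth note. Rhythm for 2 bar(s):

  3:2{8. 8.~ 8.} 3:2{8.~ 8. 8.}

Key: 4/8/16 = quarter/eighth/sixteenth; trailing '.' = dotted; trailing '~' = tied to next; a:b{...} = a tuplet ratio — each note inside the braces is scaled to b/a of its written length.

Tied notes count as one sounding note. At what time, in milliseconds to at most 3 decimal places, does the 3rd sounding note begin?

note 3 onset = 3b = 1764.706ms

1. 0.0ms @ 0 + 588.235ms (1)
2. 588.235ms @ 1 + 1176.471ms (2)
3. 1764.706ms @ 3 + 1176.471ms (2)
4. 2941.176ms @ 5 + 588.235ms (1)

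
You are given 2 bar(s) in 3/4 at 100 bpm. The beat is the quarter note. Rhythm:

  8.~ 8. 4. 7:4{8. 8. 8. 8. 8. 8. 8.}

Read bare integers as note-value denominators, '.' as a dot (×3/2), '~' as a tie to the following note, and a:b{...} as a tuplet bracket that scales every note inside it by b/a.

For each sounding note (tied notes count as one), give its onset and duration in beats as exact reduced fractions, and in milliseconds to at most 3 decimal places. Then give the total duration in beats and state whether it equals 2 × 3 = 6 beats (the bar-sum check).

1) 0.0ms=0b +900.0ms=3/2b
2) 900.0ms=3/2b +900.0ms=3/2b
3) 1800.0ms=3b +257.143ms=3/7b
4) 2057.143ms=24/7b +257.143ms=3/7b
5) 2314.286ms=27/7b +257.143ms=3/7b
6) 2571.429ms=30/7b +257.143ms=3/7b
7) 2828.571ms=33/7b +257.143ms=3/7b
8) 3085.714ms=36/7b +257.143ms=3/7b
9) 3342.857ms=39/7b +257.143ms=3/7b
Σ=6b of 6 (100bpm 3/4) — PASS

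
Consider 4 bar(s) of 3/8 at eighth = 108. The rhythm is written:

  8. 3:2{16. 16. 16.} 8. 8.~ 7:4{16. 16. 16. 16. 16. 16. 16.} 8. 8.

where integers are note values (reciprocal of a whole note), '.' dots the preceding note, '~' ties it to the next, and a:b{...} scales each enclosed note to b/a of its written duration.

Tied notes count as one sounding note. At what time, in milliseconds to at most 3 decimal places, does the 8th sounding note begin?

note 8 onset = 48/7b = 3809.524ms

1. 0.0ms @ 0 + 833.333ms (3/2)
2. 833.333ms @ 3/2 + 277.778ms (1/2)
3. 1111.111ms @ 2 + 277.778ms (1/2)
4. 1388.889ms @ 5/2 + 277.778ms (1/2)
5. 1666.667ms @ 3 + 833.333ms (3/2)
6. 2500.0ms @ 9/2 + 1071.429ms (27/14)
7. 3571.429ms @ 45/7 + 238.095ms (3/7)
8. 3809.524ms @ 48/7 + 238.095ms (3/7)
9. 4047.619ms @ 51/7 + 238.095ms (3/7)
10. 4285.714ms @ 54/7 + 238.095ms (3/7)
11. 4523.81ms @ 57/7 + 238.095ms (3/7)
12. 4761.905ms @ 60/7 + 238.095ms (3/7)
13. 5000.0ms @ 9 + 833.333ms (3/2)
14. 5833.333ms @ 21/2 + 833.333ms (3/2)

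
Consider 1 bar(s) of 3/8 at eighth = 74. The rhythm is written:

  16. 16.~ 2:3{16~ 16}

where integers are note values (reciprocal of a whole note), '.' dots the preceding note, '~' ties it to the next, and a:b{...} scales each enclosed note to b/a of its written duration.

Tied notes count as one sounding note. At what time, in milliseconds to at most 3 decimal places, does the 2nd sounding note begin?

note 2 onset = 3/4b = 608.108ms

1. 0.0ms @ 0 + 608.108ms (3/4)
2. 608.108ms @ 3/4 + 1824.324ms (9/4)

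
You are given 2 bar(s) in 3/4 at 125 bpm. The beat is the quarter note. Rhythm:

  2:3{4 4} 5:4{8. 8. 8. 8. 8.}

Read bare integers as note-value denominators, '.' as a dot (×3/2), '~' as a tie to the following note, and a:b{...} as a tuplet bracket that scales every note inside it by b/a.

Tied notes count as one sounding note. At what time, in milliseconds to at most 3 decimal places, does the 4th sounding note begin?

1. 0.0ms @ 0 + 720.0ms (3/2)
2. 720.0ms @ 3/2 + 720.0ms (3/2)
3. 1440.0ms @ 3 + 288.0ms (3/5)
4. 1728.0ms @ 18/5 + 288.0ms (3/5)
5. 2016.0ms @ 21/5 + 288.0ms (3/5)
6. 2304.0ms @ 24/5 + 288.0ms (3/5)
7. 2592.0ms @ 27/5 + 288.0ms (3/5)

note 4 onset = 18/5b = 1728.0ms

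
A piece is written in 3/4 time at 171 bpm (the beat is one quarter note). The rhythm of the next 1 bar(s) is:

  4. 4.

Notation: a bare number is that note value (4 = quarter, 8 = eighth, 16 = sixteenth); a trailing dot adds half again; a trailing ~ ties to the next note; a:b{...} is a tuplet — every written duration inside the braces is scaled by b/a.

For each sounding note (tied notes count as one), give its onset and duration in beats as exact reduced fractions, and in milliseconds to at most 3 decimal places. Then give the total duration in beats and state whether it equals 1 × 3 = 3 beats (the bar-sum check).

1) 0.0ms=0b +526.316ms=3/2b
2) 526.316ms=3/2b +526.316ms=3/2b
Σ=3b of 3 (171bpm 3/4) — PASS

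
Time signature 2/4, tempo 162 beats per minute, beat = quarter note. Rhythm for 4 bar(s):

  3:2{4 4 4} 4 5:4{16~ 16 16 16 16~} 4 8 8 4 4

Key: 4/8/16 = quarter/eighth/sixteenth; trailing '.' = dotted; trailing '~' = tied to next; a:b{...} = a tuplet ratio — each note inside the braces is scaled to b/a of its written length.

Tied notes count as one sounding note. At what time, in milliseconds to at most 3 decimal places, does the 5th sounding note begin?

1. 0.0ms @ 0 + 246.914ms (2/3)
2. 246.914ms @ 2/3 + 246.914ms (2/3)
3. 493.827ms @ 4/3 + 246.914ms (2/3)
4. 740.741ms @ 2 + 370.37ms (1)
5. 1111.111ms @ 3 + 148.148ms (2/5)
6. 1259.259ms @ 17/5 + 74.074ms (1/5)
7. 1333.333ms @ 18/5 + 74.074ms (1/5)
8. 1407.407ms @ 19/5 + 444.444ms (6/5)
9. 1851.852ms @ 5 + 185.185ms (1/2)
10. 2037.037ms @ 11/2 + 185.185ms (1/2)
11. 2222.222ms @ 6 + 370.37ms (1)
12. 2592.593ms @ 7 + 370.37ms (1)

note 5 onset = 3b = 1111.111ms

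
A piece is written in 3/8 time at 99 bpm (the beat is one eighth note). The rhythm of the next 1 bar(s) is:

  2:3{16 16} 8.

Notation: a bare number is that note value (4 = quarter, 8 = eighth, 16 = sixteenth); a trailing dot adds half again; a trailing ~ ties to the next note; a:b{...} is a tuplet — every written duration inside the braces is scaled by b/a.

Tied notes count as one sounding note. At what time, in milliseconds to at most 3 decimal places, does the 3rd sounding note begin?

1. 0.0ms @ 0 + 454.545ms (3/4)
2. 454.545ms @ 3/4 + 454.545ms (3/4)
3. 909.091ms @ 3/2 + 909.091ms (3/2)

note 3 onset = 3/2b = 909.091ms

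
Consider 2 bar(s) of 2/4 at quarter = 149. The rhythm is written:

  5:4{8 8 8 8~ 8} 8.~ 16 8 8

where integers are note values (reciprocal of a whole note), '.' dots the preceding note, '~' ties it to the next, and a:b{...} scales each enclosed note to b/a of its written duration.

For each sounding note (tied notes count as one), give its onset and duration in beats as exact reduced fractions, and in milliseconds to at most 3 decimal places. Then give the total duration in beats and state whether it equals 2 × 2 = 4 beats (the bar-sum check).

1) 0.0ms=0b +161.074ms=2/5b
2) 161.074ms=2/5b +161.074ms=2/5b
3) 322.148ms=4/5b +161.074ms=2/5b
4) 483.221ms=6/5b +322.148ms=4/5b
5) 805.369ms=2b +402.685ms=1b
6) 1208.054ms=3b +201.342ms=1/2b
7) 1409.396ms=7/2b +201.342ms=1/2b
Σ=4b of 4 (149bpm 2/4) — PASS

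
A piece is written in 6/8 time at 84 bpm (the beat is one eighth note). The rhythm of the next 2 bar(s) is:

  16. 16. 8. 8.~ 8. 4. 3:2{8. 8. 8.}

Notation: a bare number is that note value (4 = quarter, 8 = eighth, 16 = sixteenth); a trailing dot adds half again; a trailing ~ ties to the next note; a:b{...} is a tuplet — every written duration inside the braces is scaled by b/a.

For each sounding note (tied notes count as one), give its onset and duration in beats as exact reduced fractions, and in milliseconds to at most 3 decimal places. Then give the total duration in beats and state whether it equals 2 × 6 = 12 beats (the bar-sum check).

1) 0.0ms=0b +535.714ms=3/4b
2) 535.714ms=3/4b +535.714ms=3/4b
3) 1071.429ms=3/2b +1071.429ms=3/2b
4) 2142.857ms=3b +2142.857ms=3b
5) 4285.714ms=6b +2142.857ms=3b
6) 6428.571ms=9b +714.286ms=1b
7) 7142.857ms=10b +714.286ms=1b
8) 7857.143ms=11b +714.286ms=1b
Σ=12b of 12 (84bpm 6/8) — PASS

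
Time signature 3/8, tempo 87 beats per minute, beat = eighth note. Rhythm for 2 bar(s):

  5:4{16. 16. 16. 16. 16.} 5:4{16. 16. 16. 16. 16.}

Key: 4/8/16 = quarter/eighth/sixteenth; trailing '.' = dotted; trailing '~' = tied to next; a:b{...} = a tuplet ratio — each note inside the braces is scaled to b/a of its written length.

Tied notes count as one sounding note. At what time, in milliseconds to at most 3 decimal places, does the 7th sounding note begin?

note 7 onset = 18/5b = 2482.759ms

1. 0.0ms @ 0 + 413.793ms (3/5)
2. 413.793ms @ 3/5 + 413.793ms (3/5)
3. 827.586ms @ 6/5 + 413.793ms (3/5)
4. 1241.379ms @ 9/5 + 413.793ms (3/5)
5. 1655.172ms @ 12/5 + 413.793ms (3/5)
6. 2068.966ms @ 3 + 413.793ms (3/5)
7. 2482.759ms @ 18/5 + 413.793ms (3/5)
8. 2896.552ms @ 21/5 + 413.793ms (3/5)
9. 3310.345ms @ 24/5 + 413.793ms (3/5)
10. 3724.138ms @ 27/5 + 413.793ms (3/5)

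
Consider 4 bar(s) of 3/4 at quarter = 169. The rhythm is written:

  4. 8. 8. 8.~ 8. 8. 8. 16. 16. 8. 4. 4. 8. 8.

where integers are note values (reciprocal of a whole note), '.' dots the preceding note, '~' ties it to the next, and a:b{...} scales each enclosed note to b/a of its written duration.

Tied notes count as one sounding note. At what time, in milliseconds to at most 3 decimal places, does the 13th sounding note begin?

note 13 onset = 45/4b = 3994.083ms

1. 0.0ms @ 0 + 532.544ms (3/2)
2. 532.544ms @ 3/2 + 266.272ms (3/4)
3. 798.817ms @ 9/4 + 266.272ms (3/4)
4. 1065.089ms @ 3 + 532.544ms (3/2)
5. 1597.633ms @ 9/2 + 266.272ms (3/4)
6. 1863.905ms @ 21/4 + 266.272ms (3/4)
7. 2130.178ms @ 6 + 133.136ms (3/8)
8. 2263.314ms @ 51/8 + 133.136ms (3/8)
9. 2396.45ms @ 27/4 + 266.272ms (3/4)
10. 2662.722ms @ 15/2 + 532.544ms (3/2)
11. 3195.266ms @ 9 + 532.544ms (3/2)
12. 3727.811ms @ 21/2 + 266.272ms (3/4)
13. 3994.083ms @ 45/4 + 266.272ms (3/4)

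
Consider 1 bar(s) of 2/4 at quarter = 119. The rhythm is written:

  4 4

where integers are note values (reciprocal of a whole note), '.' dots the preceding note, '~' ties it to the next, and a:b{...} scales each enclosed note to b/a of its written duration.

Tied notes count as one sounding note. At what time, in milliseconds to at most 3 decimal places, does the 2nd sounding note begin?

note 2 onset = 1b = 504.202ms

1. 0.0ms @ 0 + 504.202ms (1)
2. 504.202ms @ 1 + 504.202ms (1)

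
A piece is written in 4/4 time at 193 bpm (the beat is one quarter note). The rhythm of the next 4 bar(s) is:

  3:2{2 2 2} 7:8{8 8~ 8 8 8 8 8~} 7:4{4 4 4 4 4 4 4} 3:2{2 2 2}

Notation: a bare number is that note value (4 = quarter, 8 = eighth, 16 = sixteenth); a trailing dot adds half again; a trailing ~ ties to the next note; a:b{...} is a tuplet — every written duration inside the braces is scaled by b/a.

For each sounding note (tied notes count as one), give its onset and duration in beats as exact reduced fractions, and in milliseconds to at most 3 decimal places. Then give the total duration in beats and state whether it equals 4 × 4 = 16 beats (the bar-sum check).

1) 0.0ms=0b +414.508ms=4/3b
2) 414.508ms=4/3b +414.508ms=4/3b
3) 829.016ms=8/3b +414.508ms=4/3b
4) 1243.523ms=4b +177.646ms=4/7b
5) 1421.17ms=32/7b +355.292ms=8/7b
6) 1776.462ms=40/7b +177.646ms=4/7b
7) 1954.108ms=44/7b +177.646ms=4/7b
8) 2131.754ms=48/7b +177.646ms=4/7b
9) 2309.4ms=52/7b +355.292ms=8/7b
10) 2664.693ms=60/7b +177.646ms=4/7b
11) 2842.339ms=64/7b +177.646ms=4/7b
12) 3019.985ms=68/7b +177.646ms=4/7b
13) 3197.631ms=72/7b +177.646ms=4/7b
14) 3375.278ms=76/7b +177.646ms=4/7b
15) 3552.924ms=80/7b +177.646ms=4/7b
16) 3730.57ms=12b +414.508ms=4/3b
17) 4145.078ms=40/3b +414.508ms=4/3b
18) 4559.585ms=44/3b +414.508ms=4/3b
Σ=16b of 16 (193bpm 4/4) — PASS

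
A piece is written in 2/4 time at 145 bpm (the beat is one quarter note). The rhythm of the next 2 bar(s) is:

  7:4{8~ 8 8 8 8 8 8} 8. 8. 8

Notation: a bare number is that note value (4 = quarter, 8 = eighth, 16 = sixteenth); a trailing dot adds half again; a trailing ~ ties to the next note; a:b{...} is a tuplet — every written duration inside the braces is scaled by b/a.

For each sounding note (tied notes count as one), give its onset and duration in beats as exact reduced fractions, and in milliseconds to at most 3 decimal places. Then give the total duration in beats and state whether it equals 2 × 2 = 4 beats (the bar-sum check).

1) 0.0ms=0b +236.453ms=4/7b
2) 236.453ms=4/7b +118.227ms=2/7b
3) 354.68ms=6/7b +118.227ms=2/7b
4) 472.906ms=8/7b +118.227ms=2/7b
5) 591.133ms=10/7b +118.227ms=2/7b
6) 709.36ms=12/7b +118.227ms=2/7b
7) 827.586ms=2b +310.345ms=3/4b
8) 1137.931ms=11/4b +310.345ms=3/4b
9) 1448.276ms=7/2b +206.897ms=1/2b
Σ=4b of 4 (145bpm 2/4) — PASS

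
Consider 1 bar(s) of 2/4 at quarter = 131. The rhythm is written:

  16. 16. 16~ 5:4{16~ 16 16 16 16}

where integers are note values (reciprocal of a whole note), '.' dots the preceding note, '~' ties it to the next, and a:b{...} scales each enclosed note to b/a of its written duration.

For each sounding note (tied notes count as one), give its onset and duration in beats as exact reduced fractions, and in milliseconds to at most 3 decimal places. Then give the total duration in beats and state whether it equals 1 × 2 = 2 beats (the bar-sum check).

1) 0.0ms=0b +171.756ms=3/8b
2) 171.756ms=3/8b +171.756ms=3/8b
3) 343.511ms=3/4b +297.71ms=13/20b
4) 641.221ms=7/5b +91.603ms=1/5b
5) 732.824ms=8/5b +91.603ms=1/5b
6) 824.427ms=9/5b +91.603ms=1/5b
Σ=2b of 2 (131bpm 2/4) — PASS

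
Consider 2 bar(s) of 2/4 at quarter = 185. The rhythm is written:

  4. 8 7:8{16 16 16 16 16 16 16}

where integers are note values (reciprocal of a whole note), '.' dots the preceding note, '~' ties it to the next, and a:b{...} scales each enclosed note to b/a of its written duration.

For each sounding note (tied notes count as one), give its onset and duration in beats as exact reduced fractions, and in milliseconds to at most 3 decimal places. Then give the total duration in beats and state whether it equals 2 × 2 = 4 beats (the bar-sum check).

1) 0.0ms=0b +486.486ms=3/2b
2) 486.486ms=3/2b +162.162ms=1/2b
3) 648.649ms=2b +92.664ms=2/7b
4) 741.313ms=16/7b +92.664ms=2/7b
5) 833.977ms=18/7b +92.664ms=2/7b
6) 926.641ms=20/7b +92.664ms=2/7b
7) 1019.305ms=22/7b +92.664ms=2/7b
8) 1111.969ms=24/7b +92.664ms=2/7b
9) 1204.633ms=26/7b +92.664ms=2/7b
Σ=4b of 4 (185bpm 2/4) — PASS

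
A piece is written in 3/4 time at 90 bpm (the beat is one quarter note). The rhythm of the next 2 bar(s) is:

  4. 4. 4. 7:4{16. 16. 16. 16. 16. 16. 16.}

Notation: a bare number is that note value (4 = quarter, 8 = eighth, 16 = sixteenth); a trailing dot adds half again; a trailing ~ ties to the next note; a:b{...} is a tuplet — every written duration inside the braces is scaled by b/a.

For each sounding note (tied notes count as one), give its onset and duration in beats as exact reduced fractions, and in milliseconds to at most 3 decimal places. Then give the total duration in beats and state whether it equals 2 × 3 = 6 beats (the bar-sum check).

1) 0.0ms=0b +1000.0ms=3/2b
2) 1000.0ms=3/2b +1000.0ms=3/2b
3) 2000.0ms=3b +1000.0ms=3/2b
4) 3000.0ms=9/2b +142.857ms=3/14b
5) 3142.857ms=33/7b +142.857ms=3/14b
6) 3285.714ms=69/14b +142.857ms=3/14b
7) 3428.571ms=36/7b +142.857ms=3/14b
8) 3571.429ms=75/14b +142.857ms=3/14b
9) 3714.286ms=39/7b +142.857ms=3/14b
10) 3857.143ms=81/14b +142.857ms=3/14b
Σ=6b of 6 (90bpm 3/4) — PASS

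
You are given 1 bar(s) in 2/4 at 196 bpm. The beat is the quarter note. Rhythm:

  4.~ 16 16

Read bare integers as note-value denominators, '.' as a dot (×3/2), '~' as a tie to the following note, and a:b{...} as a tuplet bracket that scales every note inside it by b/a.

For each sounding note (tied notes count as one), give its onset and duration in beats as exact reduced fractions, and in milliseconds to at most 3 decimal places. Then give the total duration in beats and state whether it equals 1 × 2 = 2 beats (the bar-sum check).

1) 0.0ms=0b +535.714ms=7/4b
2) 535.714ms=7/4b +76.531ms=1/4b
Σ=2b of 2 (196bpm 2/4) — PASS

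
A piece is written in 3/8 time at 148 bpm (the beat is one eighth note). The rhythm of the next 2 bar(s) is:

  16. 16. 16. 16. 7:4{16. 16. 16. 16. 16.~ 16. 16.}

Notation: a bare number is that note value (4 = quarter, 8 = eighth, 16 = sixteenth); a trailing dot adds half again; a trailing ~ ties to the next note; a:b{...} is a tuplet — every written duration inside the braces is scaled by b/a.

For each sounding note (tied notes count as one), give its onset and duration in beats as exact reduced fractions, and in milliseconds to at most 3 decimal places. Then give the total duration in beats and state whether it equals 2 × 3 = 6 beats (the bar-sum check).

1) 0.0ms=0b +304.054ms=3/4b
2) 304.054ms=3/4b +304.054ms=3/4b
3) 608.108ms=3/2b +304.054ms=3/4b
4) 912.162ms=9/4b +304.054ms=3/4b
5) 1216.216ms=3b +173.745ms=3/7b
6) 1389.961ms=24/7b +173.745ms=3/7b
7) 1563.707ms=27/7b +173.745ms=3/7b
8) 1737.452ms=30/7b +173.745ms=3/7b
9) 1911.197ms=33/7b +347.49ms=6/7b
10) 2258.687ms=39/7b +173.745ms=3/7b
Σ=6b of 6 (148bpm 3/8) — PASS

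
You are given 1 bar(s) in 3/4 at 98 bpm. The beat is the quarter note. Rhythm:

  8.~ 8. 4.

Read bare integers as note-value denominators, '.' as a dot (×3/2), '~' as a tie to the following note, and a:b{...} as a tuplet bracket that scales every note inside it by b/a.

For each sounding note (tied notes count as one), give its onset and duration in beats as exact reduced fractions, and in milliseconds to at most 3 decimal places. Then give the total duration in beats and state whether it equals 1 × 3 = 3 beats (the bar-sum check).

1) 0.0ms=0b +918.367ms=3/2b
2) 918.367ms=3/2b +918.367ms=3/2b
Σ=3b of 3 (98bpm 3/4) — PASS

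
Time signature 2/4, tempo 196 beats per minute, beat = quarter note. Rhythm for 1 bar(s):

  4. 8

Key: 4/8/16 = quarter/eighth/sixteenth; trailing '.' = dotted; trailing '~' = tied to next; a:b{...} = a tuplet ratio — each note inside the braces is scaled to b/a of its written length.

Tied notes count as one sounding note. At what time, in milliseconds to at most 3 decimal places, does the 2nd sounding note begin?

note 2 onset = 3/2b = 459.184ms

1. 0.0ms @ 0 + 459.184ms (3/2)
2. 459.184ms @ 3/2 + 153.061ms (1/2)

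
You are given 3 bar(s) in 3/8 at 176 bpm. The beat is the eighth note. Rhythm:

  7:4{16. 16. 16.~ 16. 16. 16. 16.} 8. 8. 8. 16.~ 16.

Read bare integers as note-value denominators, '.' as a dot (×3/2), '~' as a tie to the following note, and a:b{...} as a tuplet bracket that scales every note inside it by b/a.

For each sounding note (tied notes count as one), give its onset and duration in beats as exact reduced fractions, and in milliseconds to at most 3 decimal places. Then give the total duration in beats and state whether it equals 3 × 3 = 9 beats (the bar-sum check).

1) 0.0ms=0b +146.104ms=3/7b
2) 146.104ms=3/7b +146.104ms=3/7b
3) 292.208ms=6/7b +292.208ms=6/7b
4) 584.416ms=12/7b +146.104ms=3/7b
5) 730.519ms=15/7b +146.104ms=3/7b
6) 876.623ms=18/7b +146.104ms=3/7b
7) 1022.727ms=3b +511.364ms=3/2b
8) 1534.091ms=9/2b +511.364ms=3/2b
9) 2045.455ms=6b +511.364ms=3/2b
10) 2556.818ms=15/2b +511.364ms=3/2b
Σ=9b of 9 (176bpm 3/8) — PASS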